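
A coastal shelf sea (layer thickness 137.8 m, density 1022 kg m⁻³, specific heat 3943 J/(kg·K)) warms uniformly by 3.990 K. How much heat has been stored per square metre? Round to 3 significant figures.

2.22×10^9

Areal heat capacity C = ρ c_p D = 1022 × 3943 × 137.8 = 5.55×10^8 J m⁻² K⁻¹.
ΔQ = C ΔT = 5.55×10^8 × 3.990 = 2.22×10^9 J/m².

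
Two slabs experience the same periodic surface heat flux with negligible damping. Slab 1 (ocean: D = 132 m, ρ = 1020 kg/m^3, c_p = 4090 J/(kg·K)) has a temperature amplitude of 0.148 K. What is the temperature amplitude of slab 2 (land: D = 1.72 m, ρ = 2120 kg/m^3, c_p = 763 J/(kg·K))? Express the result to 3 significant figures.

29.3 K

C_ocean = 5.51×10^8 J/(m²·K); C_land = 2.78×10^6 J/(m²·K).
A ∝ 1/C ⇒ A_land = A_ocean × C_ocean/C_land = 0.148 × 198 = 29.3 K.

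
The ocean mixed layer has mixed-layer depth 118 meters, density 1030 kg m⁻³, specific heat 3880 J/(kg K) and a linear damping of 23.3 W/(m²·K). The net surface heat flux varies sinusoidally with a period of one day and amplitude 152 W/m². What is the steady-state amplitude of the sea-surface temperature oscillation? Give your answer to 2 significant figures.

0.0044 K

Areal heat capacity C = ρ c_p D = 1030 × 3880 × 118 = 4.72×10^8 J/(m^2 K).
Angular frequency ω = 2π / T = 2π / 86400 s = 7.27×10^-5 s⁻¹.
√((Cω)² + λ²) = √((34300)² + 23.3²) = 34300 W/(m²·K).
Amplitude A = F₀ / √((Cω)²+λ²) = 152 / 34300 = 0.00443 K.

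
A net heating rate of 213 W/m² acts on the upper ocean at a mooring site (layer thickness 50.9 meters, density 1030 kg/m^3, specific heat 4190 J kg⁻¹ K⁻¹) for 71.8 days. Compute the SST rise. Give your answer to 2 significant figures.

Areal heat capacity C = ρ c_p D = 1030 × 4190 × 50.9 = 2.20×10^8 J/(m²·K).
Net heat input Q = F Δt = 213 × (71.8 days × 86400 s/day) = 1.32×10^9 J/m².
ΔT = Q / C = 1.32×10^9 / 2.20×10^8 = 6.02 K.

6.0 K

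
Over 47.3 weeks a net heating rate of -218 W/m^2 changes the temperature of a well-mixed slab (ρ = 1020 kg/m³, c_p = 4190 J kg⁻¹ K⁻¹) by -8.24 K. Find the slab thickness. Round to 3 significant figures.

Heat input Q = F Δt = -218 × 2.86×10^7 s = -6.24×10^9 J/m².
Required areal heat capacity C = Q / ΔT = 7.57×10^8 J/(m²·K).
Depth D = C / (ρ c_p) = 7.57×10^8 / (1020 × 4190) = 177 m.

177 m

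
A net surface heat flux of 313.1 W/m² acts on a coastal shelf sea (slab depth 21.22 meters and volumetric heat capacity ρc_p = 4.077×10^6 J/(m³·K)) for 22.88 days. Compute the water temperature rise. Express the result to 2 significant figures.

7.2 K

Areal heat capacity C = ρc_p × D = 4.077×10^6 × 21.22 = 8.65×10^7 J m⁻² K⁻¹.
Net heat input Q = F Δt = 313.1 × (22.88 days × 86400 s/day) = 6.19×10^8 J/m².
ΔT = Q / C = 6.19×10^8 / 8.65×10^7 = 7.15 K.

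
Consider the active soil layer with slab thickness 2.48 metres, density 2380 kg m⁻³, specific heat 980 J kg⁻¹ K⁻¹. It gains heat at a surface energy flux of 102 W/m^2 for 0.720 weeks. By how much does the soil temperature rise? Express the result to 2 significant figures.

7.7 K

Areal heat capacity C = ρ c_p D = 2380 × 980 × 2.48 = 5.78×10^6 J/(m²·K).
Net heat input Q = F Δt = 102 × (0.720 weeks × 6.048×10^5 s/week) = 4.44×10^7 J/m².
ΔT = Q / C = 4.44×10^7 / 5.78×10^6 = 7.68 K.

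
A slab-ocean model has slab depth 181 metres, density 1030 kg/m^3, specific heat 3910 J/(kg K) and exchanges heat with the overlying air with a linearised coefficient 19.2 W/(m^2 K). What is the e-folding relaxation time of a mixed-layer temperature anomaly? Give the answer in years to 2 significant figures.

1.2 years

Areal heat capacity C = ρ c_p D = 1030 × 3910 × 181 = 7.29×10^8 J/(m^2 K).
Relaxation time τ = C / λ = 7.29×10^8 / 19.2 = 3.80×10^7 s.
In years: 3.80×10^7 s / (3.156×10^7 s/year) = 1.20 years.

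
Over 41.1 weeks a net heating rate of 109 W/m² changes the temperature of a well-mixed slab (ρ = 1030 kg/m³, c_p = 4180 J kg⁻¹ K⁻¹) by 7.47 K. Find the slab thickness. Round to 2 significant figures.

Heat input Q = F Δt = 109 × 2.49×10^7 s = 2.71×10^9 J/m².
Required areal heat capacity C = Q / ΔT = 3.63×10^8 J/(m²·K).
Depth D = C / (ρ c_p) = 3.63×10^8 / (1030 × 4180) = 84.2 m.

84 m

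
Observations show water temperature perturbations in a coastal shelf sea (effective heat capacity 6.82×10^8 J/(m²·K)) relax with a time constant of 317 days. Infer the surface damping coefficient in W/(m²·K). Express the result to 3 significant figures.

24.9

Areal heat capacity C = 6.82×10^8 J/(m²·K) (given).
τ = 317 days = 2.74×10^7 s.
λ = C / τ = 6.82×10^8 / 2.74×10^7 = 24.9 W/(m²·K).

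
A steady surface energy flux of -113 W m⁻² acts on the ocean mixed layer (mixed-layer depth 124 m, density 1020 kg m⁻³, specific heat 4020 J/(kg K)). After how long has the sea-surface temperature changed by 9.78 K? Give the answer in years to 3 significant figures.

1.39 years

Areal heat capacity C = ρ c_p D = 1020 × 4020 × 124 = 5.08×10^8 J/(m²·K).
Time required: Δt = C ΔT / F = 5.08×10^8 × -9.78 / -113 = 4.40×10^7 s.
In years: 4.40×10^7 s / (3.156×10^7 s/year) = 1.39 years.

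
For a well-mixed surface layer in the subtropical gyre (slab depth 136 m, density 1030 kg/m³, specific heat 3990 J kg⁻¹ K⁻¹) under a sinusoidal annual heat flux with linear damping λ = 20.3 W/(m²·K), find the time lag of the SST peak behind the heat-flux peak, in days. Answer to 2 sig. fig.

Areal heat capacity C = ρ c_p D = 1030 × 3990 × 136 = 5.59×10^8 J/(m²·K).
ω = 2π / 3.15×10^7 s = 1.99×10^-7 s⁻¹.
Phase lag φ = arctan(Cω/λ) = arctan(111/20.3) = 1.39 rad.
Time lag = φ / ω = 1.39 / 1.99×10^-7 = 6.98×10^6 s = 80.8 days.

81 days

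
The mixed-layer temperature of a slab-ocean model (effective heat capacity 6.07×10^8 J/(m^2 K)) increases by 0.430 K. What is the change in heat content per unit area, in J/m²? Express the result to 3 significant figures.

Areal heat capacity C = 6.07×10^8 J/(m^2 K) (given).
ΔQ = C ΔT = 6.07×10^8 × 0.430 = 2.61×10^8 J/m².

2.61×10^8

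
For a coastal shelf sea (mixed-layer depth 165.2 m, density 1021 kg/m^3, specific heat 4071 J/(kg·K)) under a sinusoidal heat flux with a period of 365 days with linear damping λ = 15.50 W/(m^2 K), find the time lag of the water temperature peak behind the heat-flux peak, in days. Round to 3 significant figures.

84.7 days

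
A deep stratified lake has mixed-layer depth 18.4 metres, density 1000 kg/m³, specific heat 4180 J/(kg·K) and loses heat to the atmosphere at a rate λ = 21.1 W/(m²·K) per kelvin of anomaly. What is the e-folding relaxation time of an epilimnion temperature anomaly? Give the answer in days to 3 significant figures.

Areal heat capacity C = ρ c_p D = 1000 × 4180 × 18.4 = 7.69×10^7 J m⁻² K⁻¹.
Relaxation time τ = C / λ = 7.69×10^7 / 21.1 = 3.65×10^6 s.
In days: 3.65×10^6 s / (86400 s/day) = 42.2 days.

42.2 days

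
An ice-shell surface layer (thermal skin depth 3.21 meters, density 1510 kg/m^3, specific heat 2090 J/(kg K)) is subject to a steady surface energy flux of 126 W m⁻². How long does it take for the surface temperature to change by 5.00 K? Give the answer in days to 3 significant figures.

4.65 days

Areal heat capacity C = ρ c_p D = 1510 × 2090 × 3.21 = 1.01×10^7 J m⁻² K⁻¹.
Time required: Δt = C ΔT / F = 1.01×10^7 × 5.00 / 126 = 4.02×10^5 s.
In days: 4.02×10^5 s / (86400 s/day) = 4.65 days.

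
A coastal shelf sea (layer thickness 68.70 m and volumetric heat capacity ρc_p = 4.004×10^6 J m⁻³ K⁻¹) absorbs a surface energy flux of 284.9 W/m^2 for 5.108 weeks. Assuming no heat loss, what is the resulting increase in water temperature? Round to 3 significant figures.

Areal heat capacity C = ρc_p × D = 4.004×10^6 × 68.70 = 2.75×10^8 J/(m²·K).
Net heat input Q = F Δt = 284.9 × (5.108 weeks × 6.048×10^5 s/week) = 8.80×10^8 J/m².
ΔT = Q / C = 8.80×10^8 / 2.75×10^8 = 3.20 K.

3.20 K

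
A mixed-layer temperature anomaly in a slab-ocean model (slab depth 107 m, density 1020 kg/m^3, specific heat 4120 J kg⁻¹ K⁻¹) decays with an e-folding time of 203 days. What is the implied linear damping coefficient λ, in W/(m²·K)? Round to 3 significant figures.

25.6

Areal heat capacity C = ρ c_p D = 1020 × 4120 × 107 = 4.50×10^8 J/(m^2 K).
τ = 203 days = 1.75×10^7 s.
λ = C / τ = 4.50×10^8 / 1.75×10^7 = 25.6 W/(m²·K).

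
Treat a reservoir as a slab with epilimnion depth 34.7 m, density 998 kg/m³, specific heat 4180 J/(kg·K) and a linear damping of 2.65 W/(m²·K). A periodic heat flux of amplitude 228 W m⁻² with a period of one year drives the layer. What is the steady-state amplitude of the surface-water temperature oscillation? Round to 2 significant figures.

7.9 K

Areal heat capacity C = ρ c_p D = 998 × 4180 × 34.7 = 1.45×10^8 J/(m^2 K).
Angular frequency ω = 2π / T = 2π / 3.15×10^7 s = 1.99×10^-7 s⁻¹.
√((Cω)² + λ²) = √((28.8)² + 2.65²) = 29.0 W/(m²·K).
Amplitude A = F₀ / √((Cω)²+λ²) = 228 / 29.0 = 7.87 K.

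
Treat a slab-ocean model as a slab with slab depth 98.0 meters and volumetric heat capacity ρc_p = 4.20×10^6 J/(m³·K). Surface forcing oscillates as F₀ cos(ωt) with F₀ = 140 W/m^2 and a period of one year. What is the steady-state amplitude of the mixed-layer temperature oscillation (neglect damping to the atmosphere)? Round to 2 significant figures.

1.7 K

Areal heat capacity C = ρc_p × D = 4.20×10^6 × 98.0 = 4.12×10^8 J/(m²·K).
Angular frequency ω = 2π / T = 2π / 3.15×10^7 s = 1.99×10^-7 s⁻¹.
Cω = 4.12×10^8 × 1.99×10^-7 = 82.0 W/(m²·K).
Amplitude A = F₀ / (Cω) = 140 / 82.0 = 1.71 K.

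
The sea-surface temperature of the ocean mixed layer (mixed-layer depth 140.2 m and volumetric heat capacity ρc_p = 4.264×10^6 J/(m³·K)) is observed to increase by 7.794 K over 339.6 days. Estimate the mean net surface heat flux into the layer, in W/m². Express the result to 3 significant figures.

159

Areal heat capacity C = ρc_p × D = 4.264×10^6 × 140.2 = 5.98×10^8 J/(m²·K).
Required heat per unit area: Q = C ΔT = 5.98×10^8 × 7.794 = 4.66×10^9 J/m².
Flux F = Q / Δt = 4.66×10^9 / 2.93×10^7 s = 159 W/m².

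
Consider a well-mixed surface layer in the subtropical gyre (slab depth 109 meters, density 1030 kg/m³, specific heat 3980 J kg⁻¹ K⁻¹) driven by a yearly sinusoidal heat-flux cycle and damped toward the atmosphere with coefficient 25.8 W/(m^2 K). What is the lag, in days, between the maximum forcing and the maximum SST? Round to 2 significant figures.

Areal heat capacity C = ρ c_p D = 1030 × 3980 × 109 = 4.47×10^8 J/(m²·K).
ω = 2π / 3.15×10^7 s = 1.99×10^-7 s⁻¹.
Phase lag φ = arctan(Cω/λ) = arctan(89.0/25.8) = 1.29 rad.
Time lag = φ / ω = 1.29 / 1.99×10^-7 = 6.47×10^6 s = 74.9 days.

75 days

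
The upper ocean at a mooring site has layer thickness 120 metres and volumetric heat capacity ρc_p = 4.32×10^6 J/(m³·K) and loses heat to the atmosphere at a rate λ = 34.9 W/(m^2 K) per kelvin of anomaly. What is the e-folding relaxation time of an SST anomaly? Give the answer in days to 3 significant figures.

172 days

Areal heat capacity C = ρc_p × D = 4.32×10^6 × 120 = 5.18×10^8 J m⁻² K⁻¹.
Relaxation time τ = C / λ = 5.18×10^8 / 34.9 = 1.49×10^7 s.
In days: 1.49×10^7 s / (86400 s/day) = 172 days.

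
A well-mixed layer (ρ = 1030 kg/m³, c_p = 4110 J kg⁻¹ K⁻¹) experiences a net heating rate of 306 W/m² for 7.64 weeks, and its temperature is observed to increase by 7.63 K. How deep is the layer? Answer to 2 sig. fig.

44 m

Heat input Q = F Δt = 306 × 4.62×10^6 s = 1.41×10^9 J/m².
Required areal heat capacity C = Q / ΔT = 1.85×10^8 J/(m²·K).
Depth D = C / (ρ c_p) = 1.85×10^8 / (1030 × 4110) = 43.8 m.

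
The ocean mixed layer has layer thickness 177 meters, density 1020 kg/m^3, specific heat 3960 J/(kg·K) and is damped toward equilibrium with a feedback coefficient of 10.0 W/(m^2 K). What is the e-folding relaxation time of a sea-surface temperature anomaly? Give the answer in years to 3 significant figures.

Areal heat capacity C = ρ c_p D = 1020 × 3960 × 177 = 7.15×10^8 J/(m²·K).
Relaxation time τ = C / λ = 7.15×10^8 / 10.0 = 7.15×10^7 s.
In years: 7.15×10^7 s / (3.156×10^7 s/year) = 2.27 years.

2.27 years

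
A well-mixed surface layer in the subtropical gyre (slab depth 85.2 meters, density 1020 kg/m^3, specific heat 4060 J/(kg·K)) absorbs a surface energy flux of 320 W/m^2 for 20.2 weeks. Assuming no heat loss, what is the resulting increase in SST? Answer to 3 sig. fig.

Areal heat capacity C = ρ c_p D = 1020 × 4060 × 85.2 = 3.53×10^8 J/(m²·K).
Net heat input Q = F Δt = 320 × (20.2 weeks × 6.048×10^5 s/week) = 3.91×10^9 J/m².
ΔT = Q / C = 3.91×10^9 / 3.53×10^8 = 11.1 K.

11.1 K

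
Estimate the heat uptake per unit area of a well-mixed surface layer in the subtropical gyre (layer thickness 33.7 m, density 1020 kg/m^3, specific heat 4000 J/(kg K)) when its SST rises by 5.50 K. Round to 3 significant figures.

7.56×10^8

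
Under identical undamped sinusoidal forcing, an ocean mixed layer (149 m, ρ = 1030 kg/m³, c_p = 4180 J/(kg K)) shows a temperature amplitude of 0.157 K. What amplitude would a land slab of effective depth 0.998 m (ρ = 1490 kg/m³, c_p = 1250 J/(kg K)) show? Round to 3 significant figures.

54.2 K

C_ocean = 6.42×10^8 J/(m²·K); C_land = 1.86×10^6 J/(m²·K).
A ∝ 1/C ⇒ A_land = A_ocean × C_ocean/C_land = 0.157 × 345 = 54.2 K.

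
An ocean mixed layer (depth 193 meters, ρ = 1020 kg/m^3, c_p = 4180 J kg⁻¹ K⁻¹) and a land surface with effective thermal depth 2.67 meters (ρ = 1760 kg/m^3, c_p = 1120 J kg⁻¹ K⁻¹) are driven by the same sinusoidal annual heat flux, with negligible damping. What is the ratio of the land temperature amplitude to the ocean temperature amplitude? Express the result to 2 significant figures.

C_ocean = 1020 × 4180 × 193 = 8.23×10^8 J/(m²·K).
C_land = 1760 × 1120 × 2.67 = 5.26×10^6 J/(m²·K).
Undamped amplitude ∝ 1/C, so A_land/A_ocean = C_ocean/C_land = 156.

160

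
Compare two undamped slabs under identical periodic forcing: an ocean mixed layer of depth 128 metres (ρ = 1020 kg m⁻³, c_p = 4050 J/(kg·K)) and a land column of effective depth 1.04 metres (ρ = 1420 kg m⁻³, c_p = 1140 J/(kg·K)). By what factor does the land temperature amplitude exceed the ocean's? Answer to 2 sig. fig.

310

C_ocean = 1020 × 4050 × 128 = 5.29×10^8 J/(m²·K).
C_land = 1420 × 1140 × 1.04 = 1.68×10^6 J/(m²·K).
Undamped amplitude ∝ 1/C, so A_land/A_ocean = C_ocean/C_land = 314.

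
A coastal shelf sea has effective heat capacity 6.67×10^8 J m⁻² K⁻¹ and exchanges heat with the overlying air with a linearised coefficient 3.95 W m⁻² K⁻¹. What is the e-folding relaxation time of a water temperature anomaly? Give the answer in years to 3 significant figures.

5.35 years

Areal heat capacity C = 6.67×10^8 J m⁻² K⁻¹ (given).
Relaxation time τ = C / λ = 6.67×10^8 / 3.95 = 1.69×10^8 s.
In years: 1.69×10^8 s / (3.156×10^7 s/year) = 5.35 years.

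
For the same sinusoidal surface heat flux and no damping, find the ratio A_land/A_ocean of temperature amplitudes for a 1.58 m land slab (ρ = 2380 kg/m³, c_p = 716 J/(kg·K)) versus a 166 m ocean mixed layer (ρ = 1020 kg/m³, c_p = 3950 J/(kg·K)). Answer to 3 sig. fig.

248

C_ocean = 1020 × 3950 × 166 = 6.69×10^8 J/(m²·K).
C_land = 2380 × 716 × 1.58 = 2.69×10^6 J/(m²·K).
Undamped amplitude ∝ 1/C, so A_land/A_ocean = C_ocean/C_land = 248.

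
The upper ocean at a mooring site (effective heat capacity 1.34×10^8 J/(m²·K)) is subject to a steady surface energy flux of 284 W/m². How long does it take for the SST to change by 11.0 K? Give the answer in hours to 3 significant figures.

Areal heat capacity C = 1.34×10^8 J/(m²·K) (given).
Time required: Δt = C ΔT / F = 1.34×10^8 × 11.0 / 284 = 5.19×10^6 s.
In hours: 5.19×10^6 s / (3600 s/hour) = 1440 hours.

1440 hours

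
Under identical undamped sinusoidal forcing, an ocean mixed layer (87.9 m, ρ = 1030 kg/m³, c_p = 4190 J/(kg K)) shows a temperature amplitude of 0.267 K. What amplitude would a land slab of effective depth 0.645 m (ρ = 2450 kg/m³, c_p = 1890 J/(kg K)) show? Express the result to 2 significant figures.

34 K

C_ocean = 3.79×10^8 J/(m²·K); C_land = 2.99×10^6 J/(m²·K).
A ∝ 1/C ⇒ A_land = A_ocean × C_ocean/C_land = 0.267 × 127 = 33.9 K.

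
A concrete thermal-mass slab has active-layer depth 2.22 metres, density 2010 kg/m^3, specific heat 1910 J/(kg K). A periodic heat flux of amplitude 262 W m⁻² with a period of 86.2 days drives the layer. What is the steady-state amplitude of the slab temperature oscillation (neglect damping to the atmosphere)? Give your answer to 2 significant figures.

36 K

Areal heat capacity C = ρ c_p D = 2010 × 1910 × 2.22 = 8.52×10^6 J/(m^2 K).
Angular frequency ω = 2π / T = 2π / 7.45×10^6 s = 8.44×10^-7 s⁻¹.
Cω = 8.52×10^6 × 8.44×10^-7 = 7.19 W/(m²·K).
Amplitude A = F₀ / (Cω) = 262 / 7.19 = 36.4 K.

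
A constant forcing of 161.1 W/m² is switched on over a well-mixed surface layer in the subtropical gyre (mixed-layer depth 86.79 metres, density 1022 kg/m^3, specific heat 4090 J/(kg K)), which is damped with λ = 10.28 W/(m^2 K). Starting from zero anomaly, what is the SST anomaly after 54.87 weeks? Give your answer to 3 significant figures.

9.55 K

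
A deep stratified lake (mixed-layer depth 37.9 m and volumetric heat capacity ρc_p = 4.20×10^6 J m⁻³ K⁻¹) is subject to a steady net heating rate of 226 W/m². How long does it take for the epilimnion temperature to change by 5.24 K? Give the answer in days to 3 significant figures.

42.7 days

Areal heat capacity C = ρc_p × D = 4.20×10^6 × 37.9 = 1.59×10^8 J/(m²·K).
Time required: Δt = C ΔT / F = 1.59×10^8 × 5.24 / 226 = 3.69×10^6 s.
In days: 3.69×10^6 s / (86400 s/day) = 42.7 days.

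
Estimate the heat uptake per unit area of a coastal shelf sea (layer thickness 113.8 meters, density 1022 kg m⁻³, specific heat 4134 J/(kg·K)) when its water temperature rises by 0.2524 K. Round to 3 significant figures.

Areal heat capacity C = ρ c_p D = 1022 × 4134 × 113.8 = 4.81×10^8 J/(m²·K).
ΔQ = C ΔT = 4.81×10^8 × 0.2524 = 1.21×10^8 J/m².

1.21×10^8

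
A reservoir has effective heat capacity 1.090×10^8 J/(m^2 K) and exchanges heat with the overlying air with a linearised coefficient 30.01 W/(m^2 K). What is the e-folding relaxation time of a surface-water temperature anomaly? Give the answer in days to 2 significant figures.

42 days

Areal heat capacity C = 1.090×10^8 J/(m^2 K) (given).
Relaxation time τ = C / λ = 1.09×10^8 / 30.01 = 3.63×10^6 s.
In days: 3.63×10^6 s / (86400 s/day) = 42.0 days.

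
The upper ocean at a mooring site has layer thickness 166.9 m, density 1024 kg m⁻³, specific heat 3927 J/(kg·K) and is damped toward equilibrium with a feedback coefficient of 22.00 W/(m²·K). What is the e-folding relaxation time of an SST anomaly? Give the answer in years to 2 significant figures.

Areal heat capacity C = ρ c_p D = 1024 × 3927 × 166.9 = 6.71×10^8 J m⁻² K⁻¹.
Relaxation time τ = C / λ = 6.71×10^8 / 22.00 = 3.05×10^7 s.
In years: 3.05×10^7 s / (3.156×10^7 s/year) = 0.967 years.

0.97 years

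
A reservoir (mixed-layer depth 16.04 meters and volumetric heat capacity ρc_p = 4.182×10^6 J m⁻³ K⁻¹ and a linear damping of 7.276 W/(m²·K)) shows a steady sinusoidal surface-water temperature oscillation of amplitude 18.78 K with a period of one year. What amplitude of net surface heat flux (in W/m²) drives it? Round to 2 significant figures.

290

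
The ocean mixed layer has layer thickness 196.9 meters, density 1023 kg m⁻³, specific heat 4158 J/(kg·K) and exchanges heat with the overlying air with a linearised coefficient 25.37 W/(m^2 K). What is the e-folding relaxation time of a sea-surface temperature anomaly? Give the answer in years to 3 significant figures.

1.05 years

Areal heat capacity C = ρ c_p D = 1023 × 4158 × 196.9 = 8.38×10^8 J/(m^2 K).
Relaxation time τ = C / λ = 8.38×10^8 / 25.37 = 3.30×10^7 s.
In years: 3.30×10^7 s / (3.156×10^7 s/year) = 1.05 years.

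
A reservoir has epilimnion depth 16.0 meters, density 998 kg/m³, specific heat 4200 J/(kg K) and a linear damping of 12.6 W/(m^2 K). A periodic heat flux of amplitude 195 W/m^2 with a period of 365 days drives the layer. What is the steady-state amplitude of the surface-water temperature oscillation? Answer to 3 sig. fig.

Areal heat capacity C = ρ c_p D = 998 × 4200 × 16.0 = 6.71×10^7 J m⁻² K⁻¹.
Angular frequency ω = 2π / T = 2π / 3.15×10^7 s = 1.99×10^-7 s⁻¹.
√((Cω)² + λ²) = √((13.4)² + 12.6²) = 18.4 W/(m²·K).
Amplitude A = F₀ / √((Cω)²+λ²) = 195 / 18.4 = 10.6 K.

10.6 K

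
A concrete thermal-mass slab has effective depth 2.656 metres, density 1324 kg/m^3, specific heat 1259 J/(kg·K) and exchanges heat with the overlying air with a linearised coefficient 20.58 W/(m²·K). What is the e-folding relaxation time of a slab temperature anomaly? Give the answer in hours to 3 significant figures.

Areal heat capacity C = ρ c_p D = 1324 × 1259 × 2.656 = 4.43×10^6 J/(m²·K).
Relaxation time τ = C / λ = 4.43×10^6 / 20.58 = 2.15×10^5 s.
In hours: 2.15×10^5 s / (3600 s/hour) = 59.8 hours.

59.8 hours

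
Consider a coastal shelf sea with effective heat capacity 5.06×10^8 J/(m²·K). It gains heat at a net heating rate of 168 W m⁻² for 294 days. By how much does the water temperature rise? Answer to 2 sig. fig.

Areal heat capacity C = 5.06×10^8 J/(m²·K) (given).
Net heat input Q = F Δt = 168 × (294 days × 86400 s/day) = 4.27×10^9 J/m².
ΔT = Q / C = 4.27×10^9 / 5.06×10^8 = 8.43 K.

8.4 K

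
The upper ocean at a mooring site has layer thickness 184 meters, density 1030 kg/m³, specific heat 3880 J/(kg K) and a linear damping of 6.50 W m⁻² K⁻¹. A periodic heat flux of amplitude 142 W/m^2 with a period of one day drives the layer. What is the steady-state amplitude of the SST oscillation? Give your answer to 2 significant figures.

0.0027 K

Areal heat capacity C = ρ c_p D = 1030 × 3880 × 184 = 7.35×10^8 J/(m^2 K).
Angular frequency ω = 2π / T = 2π / 86400 s = 7.27×10^-5 s⁻¹.
√((Cω)² + λ²) = √((53500)² + 6.50²) = 53500 W/(m²·K).
Amplitude A = F₀ / √((Cω)²+λ²) = 142 / 53500 = 0.00266 K.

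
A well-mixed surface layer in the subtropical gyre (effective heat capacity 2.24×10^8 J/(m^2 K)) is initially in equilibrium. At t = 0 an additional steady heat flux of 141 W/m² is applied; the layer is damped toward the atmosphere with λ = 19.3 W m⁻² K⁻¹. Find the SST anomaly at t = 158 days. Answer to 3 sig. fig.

Areal heat capacity C = 2.24×10^8 J/(m^2 K) (given).
τ = C / λ = 2.24×10^8 / 19.3 = 1.16×10^7 s.
Equilibrium anomaly ΔT_eq = F / λ = 141 / 19.3 = 7.31 K.
t = 158 days = 1.37×10^7 s, so t/τ = 1.18.
ΔT(t) = ΔT_eq (1 − e^(−t/τ)) = 7.31 × (1 − e^−1.18) = 5.05 K.

5.05 K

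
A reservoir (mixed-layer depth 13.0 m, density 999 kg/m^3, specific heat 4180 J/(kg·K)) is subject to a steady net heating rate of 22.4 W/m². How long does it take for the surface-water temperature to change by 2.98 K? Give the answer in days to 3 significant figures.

83.6 days

Areal heat capacity C = ρ c_p D = 999 × 4180 × 13.0 = 5.43×10^7 J/(m^2 K).
Time required: Δt = C ΔT / F = 5.43×10^7 × 2.98 / 22.4 = 7.22×10^6 s.
In days: 7.22×10^6 s / (86400 s/day) = 83.6 days.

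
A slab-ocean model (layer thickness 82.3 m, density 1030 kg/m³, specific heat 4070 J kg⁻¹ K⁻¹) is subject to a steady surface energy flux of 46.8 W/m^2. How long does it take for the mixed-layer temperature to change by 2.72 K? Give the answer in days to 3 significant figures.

232 days

Areal heat capacity C = ρ c_p D = 1030 × 4070 × 82.3 = 3.45×10^8 J/(m^2 K).
Time required: Δt = C ΔT / F = 3.45×10^8 × 2.72 / 46.8 = 2.01×10^7 s.
In days: 2.01×10^7 s / (86400 s/day) = 232 days.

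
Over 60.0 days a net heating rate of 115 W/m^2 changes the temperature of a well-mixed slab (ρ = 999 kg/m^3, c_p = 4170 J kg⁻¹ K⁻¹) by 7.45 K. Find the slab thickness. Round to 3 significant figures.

Heat input Q = F Δt = 115 × 5.18×10^6 s = 5.96×10^8 J/m².
Required areal heat capacity C = Q / ΔT = 8.00×10^7 J/(m²·K).
Depth D = C / (ρ c_p) = 8.00×10^7 / (999 × 4170) = 19.2 m.

19.2 m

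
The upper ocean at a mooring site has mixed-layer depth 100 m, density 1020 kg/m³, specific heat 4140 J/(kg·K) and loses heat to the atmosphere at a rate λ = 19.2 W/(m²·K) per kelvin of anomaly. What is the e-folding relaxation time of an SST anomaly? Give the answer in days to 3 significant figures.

255 days

Areal heat capacity C = ρ c_p D = 1020 × 4140 × 100 = 4.22×10^8 J m⁻² K⁻¹.
Relaxation time τ = C / λ = 4.22×10^8 / 19.2 = 2.20×10^7 s.
In days: 2.20×10^7 s / (86400 s/day) = 255 days.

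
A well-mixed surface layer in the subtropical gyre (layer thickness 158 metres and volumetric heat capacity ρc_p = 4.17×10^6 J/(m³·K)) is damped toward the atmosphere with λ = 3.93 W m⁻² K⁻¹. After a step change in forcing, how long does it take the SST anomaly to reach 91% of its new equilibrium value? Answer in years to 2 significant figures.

Areal heat capacity C = ρc_p × D = 4.17×10^6 × 158 = 6.59×10^8 J/(m²·K).
τ = C / λ = 6.59×10^8 / 3.93 = 1.68×10^8 s.
Fraction reached: 1 − e^(−t/τ) = 0.91 ⇒ t = −τ ln(1 − 0.91) = τ × 2.41.
t = 4.04×10^8 s = 12.8 years.

13 years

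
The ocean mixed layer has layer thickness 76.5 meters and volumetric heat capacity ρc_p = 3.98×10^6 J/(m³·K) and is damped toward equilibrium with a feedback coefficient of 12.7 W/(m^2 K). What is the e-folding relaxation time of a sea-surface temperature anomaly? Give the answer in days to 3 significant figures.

Areal heat capacity C = ρc_p × D = 3.98×10^6 × 76.5 = 3.04×10^8 J m⁻² K⁻¹.
Relaxation time τ = C / λ = 3.04×10^8 / 12.7 = 2.40×10^7 s.
In days: 2.40×10^7 s / (86400 s/day) = 277 days.

277 days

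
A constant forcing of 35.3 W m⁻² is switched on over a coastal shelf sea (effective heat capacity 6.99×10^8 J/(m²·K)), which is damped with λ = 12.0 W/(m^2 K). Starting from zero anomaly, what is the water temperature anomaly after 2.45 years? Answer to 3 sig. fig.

2.16 K

Areal heat capacity C = 6.99×10^8 J/(m²·K) (given).
τ = C / λ = 6.99×10^8 / 12.0 = 5.82×10^7 s.
Equilibrium anomaly ΔT_eq = F / λ = 35.3 / 12.0 = 2.94 K.
t = 2.45 years = 7.73×10^7 s, so t/τ = 1.33.
ΔT(t) = ΔT_eq (1 − e^(−t/τ)) = 2.94 × (1 − e^−1.33) = 2.16 K.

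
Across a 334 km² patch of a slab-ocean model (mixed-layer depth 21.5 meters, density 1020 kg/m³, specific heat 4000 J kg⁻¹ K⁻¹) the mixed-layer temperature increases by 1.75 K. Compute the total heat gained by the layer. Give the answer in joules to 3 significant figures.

5.13×10^16 J

Areal heat capacity C = ρ c_p D = 1020 × 4000 × 21.5 = 8.77×10^7 J/(m²·K).
Heat per unit area: q = C ΔT = 8.77×10^7 × 1.75 = 1.54×10^8 J/m².
Total heat: Q = q × A = 1.54×10^8 × (334 × 10⁶ m²) = 5.13×10^16 J.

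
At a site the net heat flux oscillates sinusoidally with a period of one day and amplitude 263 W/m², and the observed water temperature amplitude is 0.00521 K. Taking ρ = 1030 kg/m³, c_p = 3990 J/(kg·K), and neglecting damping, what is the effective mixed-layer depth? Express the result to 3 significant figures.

169 m

ω = 2π / 86400 s = 7.27×10^-5 s⁻¹.
Required C = F₀ / (A ω) = 263 / (0.00521 × 7.27×10^-5) = 6.94×10^8 J/(m²·K).
D = C / (ρ c_p) = 6.94×10^8 / (1030 × 3990) = 169 m.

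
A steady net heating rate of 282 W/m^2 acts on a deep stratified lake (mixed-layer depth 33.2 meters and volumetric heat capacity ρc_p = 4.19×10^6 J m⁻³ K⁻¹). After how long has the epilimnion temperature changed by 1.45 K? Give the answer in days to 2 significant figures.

Areal heat capacity C = ρc_p × D = 4.19×10^6 × 33.2 = 1.39×10^8 J/(m^2 K).
Time required: Δt = C ΔT / F = 1.39×10^8 × 1.45 / 282 = 7.15×10^5 s.
In days: 7.15×10^5 s / (86400 s/day) = 8.28 days.

8.3 days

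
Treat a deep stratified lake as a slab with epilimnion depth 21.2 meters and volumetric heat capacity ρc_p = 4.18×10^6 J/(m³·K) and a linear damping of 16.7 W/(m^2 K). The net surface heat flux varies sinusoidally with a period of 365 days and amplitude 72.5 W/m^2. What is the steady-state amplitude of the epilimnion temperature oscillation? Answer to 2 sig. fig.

3.0 K

Areal heat capacity C = ρc_p × D = 4.18×10^6 × 21.2 = 8.86×10^7 J/(m^2 K).
Angular frequency ω = 2π / T = 2π / 3.15×10^7 s = 1.99×10^-7 s⁻¹.
√((Cω)² + λ²) = √((17.7)² + 16.7²) = 24.3 W/(m²·K).
Amplitude A = F₀ / √((Cω)²+λ²) = 72.5 / 24.3 = 2.98 K.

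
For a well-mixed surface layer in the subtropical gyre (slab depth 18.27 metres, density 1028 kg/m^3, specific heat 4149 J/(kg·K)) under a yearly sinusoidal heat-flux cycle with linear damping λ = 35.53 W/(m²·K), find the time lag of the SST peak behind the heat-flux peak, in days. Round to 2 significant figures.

24 days

Areal heat capacity C = ρ c_p D = 1028 × 4149 × 18.27 = 7.79×10^7 J/(m^2 K).
ω = 2π / 3.15×10^7 s = 1.99×10^-7 s⁻¹.
Phase lag φ = arctan(Cω/λ) = arctan(15.5/35.53) = 0.412 rad.
Time lag = φ / ω = 0.412 / 1.99×10^-7 = 2.07×10^6 s = 23.9 days.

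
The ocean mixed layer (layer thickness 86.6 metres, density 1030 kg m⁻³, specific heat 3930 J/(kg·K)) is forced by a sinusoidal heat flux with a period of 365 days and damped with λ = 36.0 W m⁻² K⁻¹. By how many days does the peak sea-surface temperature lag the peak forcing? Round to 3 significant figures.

Areal heat capacity C = ρ c_p D = 1030 × 3930 × 86.6 = 3.51×10^8 J/(m²·K).
ω = 2π / 3.15×10^7 s = 1.99×10^-7 s⁻¹.
Phase lag φ = arctan(Cω/λ) = arctan(69.8/36.0) = 1.09 rad.
Time lag = φ / ω = 1.09 / 1.99×10^-7 = 5.50×10^6 s = 63.6 days.

63.6 days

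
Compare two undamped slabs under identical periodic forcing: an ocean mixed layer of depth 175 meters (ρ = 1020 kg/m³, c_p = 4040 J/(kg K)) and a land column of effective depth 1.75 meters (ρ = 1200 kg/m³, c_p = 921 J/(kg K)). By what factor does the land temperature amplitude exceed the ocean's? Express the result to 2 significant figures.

370

C_ocean = 1020 × 4040 × 175 = 7.21×10^8 J/(m²·K).
C_land = 1200 × 921 × 1.75 = 1.93×10^6 J/(m²·K).
Undamped amplitude ∝ 1/C, so A_land/A_ocean = C_ocean/C_land = 373.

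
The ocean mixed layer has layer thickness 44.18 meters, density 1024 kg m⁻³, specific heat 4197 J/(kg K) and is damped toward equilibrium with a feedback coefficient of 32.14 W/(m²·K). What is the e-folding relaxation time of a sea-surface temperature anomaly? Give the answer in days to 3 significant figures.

68.4 days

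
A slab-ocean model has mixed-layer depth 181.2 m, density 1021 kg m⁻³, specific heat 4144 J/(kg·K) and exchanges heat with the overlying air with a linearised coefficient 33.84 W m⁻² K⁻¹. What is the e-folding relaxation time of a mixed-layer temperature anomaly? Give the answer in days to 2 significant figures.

260 days

Areal heat capacity C = ρ c_p D = 1021 × 4144 × 181.2 = 7.67×10^8 J/(m²·K).
Relaxation time τ = C / λ = 7.67×10^8 / 33.84 = 2.27×10^7 s.
In days: 2.27×10^7 s / (86400 s/day) = 262 days.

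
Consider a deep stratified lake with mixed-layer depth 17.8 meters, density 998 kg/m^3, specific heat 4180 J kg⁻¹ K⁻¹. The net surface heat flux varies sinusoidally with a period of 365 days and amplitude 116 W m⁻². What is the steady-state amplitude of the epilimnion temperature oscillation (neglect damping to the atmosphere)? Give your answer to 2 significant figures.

7.8 K

Areal heat capacity C = ρ c_p D = 998 × 4180 × 17.8 = 7.43×10^7 J/(m²·K).
Angular frequency ω = 2π / T = 2π / 3.15×10^7 s = 1.99×10^-7 s⁻¹.
Cω = 7.43×10^7 × 1.99×10^-7 = 14.8 W/(m²·K).
Amplitude A = F₀ / (Cω) = 116 / 14.8 = 7.84 K.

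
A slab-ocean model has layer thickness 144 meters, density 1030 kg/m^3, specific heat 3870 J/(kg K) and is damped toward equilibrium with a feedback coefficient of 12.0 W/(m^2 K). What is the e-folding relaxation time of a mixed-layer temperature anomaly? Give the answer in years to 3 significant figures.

1.52 years

Areal heat capacity C = ρ c_p D = 1030 × 3870 × 144 = 5.74×10^8 J m⁻² K⁻¹.
Relaxation time τ = C / λ = 5.74×10^8 / 12.0 = 4.78×10^7 s.
In years: 4.78×10^7 s / (3.156×10^7 s/year) = 1.52 years.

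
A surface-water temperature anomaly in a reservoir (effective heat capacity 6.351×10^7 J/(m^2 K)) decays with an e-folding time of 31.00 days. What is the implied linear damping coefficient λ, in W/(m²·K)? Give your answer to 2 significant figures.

Areal heat capacity C = 6.351×10^7 J/(m^2 K) (given).
τ = 31.00 days = 2.68×10^6 s.
λ = C / τ = 6.35×10^7 / 2.68×10^6 = 23.7 W/(m²·K).

24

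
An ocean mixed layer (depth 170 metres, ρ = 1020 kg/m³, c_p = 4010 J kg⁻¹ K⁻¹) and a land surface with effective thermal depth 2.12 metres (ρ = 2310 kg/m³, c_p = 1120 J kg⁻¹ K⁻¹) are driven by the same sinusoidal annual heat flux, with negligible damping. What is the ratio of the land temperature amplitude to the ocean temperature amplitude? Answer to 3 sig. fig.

127

C_ocean = 1020 × 4010 × 170 = 6.95×10^8 J/(m²·K).
C_land = 2310 × 1120 × 2.12 = 5.48×10^6 J/(m²·K).
Undamped amplitude ∝ 1/C, so A_land/A_ocean = C_ocean/C_land = 127.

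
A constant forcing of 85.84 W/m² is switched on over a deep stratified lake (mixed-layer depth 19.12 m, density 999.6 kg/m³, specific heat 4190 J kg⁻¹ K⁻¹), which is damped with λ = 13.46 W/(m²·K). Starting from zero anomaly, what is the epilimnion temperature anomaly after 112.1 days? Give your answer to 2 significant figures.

5.1 K

Areal heat capacity C = ρ c_p D = 999.6 × 4190 × 19.12 = 8.01×10^7 J/(m^2 K).
τ = C / λ = 8.01×10^7 / 13.46 = 5.95×10^6 s.
Equilibrium anomaly ΔT_eq = F / λ = 85.84 / 13.46 = 6.38 K.
t = 112.1 days = 9.69×10^6 s, so t/τ = 1.63.
ΔT(t) = ΔT_eq (1 − e^(−t/τ)) = 6.38 × (1 − e^−1.63) = 5.13 K.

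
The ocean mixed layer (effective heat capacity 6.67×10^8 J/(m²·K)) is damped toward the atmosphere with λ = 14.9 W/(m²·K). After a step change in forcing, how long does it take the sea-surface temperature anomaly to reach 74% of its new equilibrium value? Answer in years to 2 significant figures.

Areal heat capacity C = 6.67×10^8 J/(m²·K) (given).
τ = C / λ = 6.67×10^8 / 14.9 = 4.48×10^7 s.
Fraction reached: 1 − e^(−t/τ) = 0.74 ⇒ t = −τ ln(1 − 0.74) = τ × 1.35.
t = 6.03×10^7 s = 1.91 years.

1.9 years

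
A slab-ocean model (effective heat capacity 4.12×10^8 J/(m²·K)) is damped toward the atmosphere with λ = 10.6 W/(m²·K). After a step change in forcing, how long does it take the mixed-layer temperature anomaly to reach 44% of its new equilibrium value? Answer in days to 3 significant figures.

261 days

Areal heat capacity C = 4.12×10^8 J/(m²·K) (given).
τ = C / λ = 4.12×10^8 / 10.6 = 3.89×10^7 s.
Fraction reached: 1 − e^(−t/τ) = 0.44 ⇒ t = −τ ln(1 − 0.44) = τ × 0.580.
t = 2.25×10^7 s = 261 days.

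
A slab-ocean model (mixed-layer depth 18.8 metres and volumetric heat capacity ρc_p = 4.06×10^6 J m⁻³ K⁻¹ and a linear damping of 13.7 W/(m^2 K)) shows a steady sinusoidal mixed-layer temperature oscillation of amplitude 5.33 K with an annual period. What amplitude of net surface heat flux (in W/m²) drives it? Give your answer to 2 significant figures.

Areal heat capacity C = ρc_p × D = 4.06×10^6 × 18.8 = 7.63×10^7 J m⁻² K⁻¹.
ω = 2π / 3.15×10^7 s = 1.99×10^-7 s⁻¹.
√((Cω)² + λ²) = √((15.2)² + 13.7²) = 20.5 W/(m²·K).
F₀ = A × √((Cω)²+λ²) = 5.33 × 20.5 = 109 W/m².

110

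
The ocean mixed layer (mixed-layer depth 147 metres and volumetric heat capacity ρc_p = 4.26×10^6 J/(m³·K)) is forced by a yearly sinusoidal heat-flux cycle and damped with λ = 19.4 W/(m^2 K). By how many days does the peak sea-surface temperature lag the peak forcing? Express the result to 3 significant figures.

Areal heat capacity C = ρc_p × D = 4.26×10^6 × 147 = 6.26×10^8 J/(m²·K).
ω = 2π / 3.15×10^7 s = 1.99×10^-7 s⁻¹.
Phase lag φ = arctan(Cω/λ) = arctan(125/19.4) = 1.42 rad.
Time lag = φ / ω = 1.42 / 1.99×10^-7 = 7.11×10^6 s = 82.3 days.

82.3 days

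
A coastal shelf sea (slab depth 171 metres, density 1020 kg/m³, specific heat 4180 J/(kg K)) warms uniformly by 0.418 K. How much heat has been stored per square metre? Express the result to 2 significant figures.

Areal heat capacity C = ρ c_p D = 1020 × 4180 × 171 = 7.29×10^8 J/(m^2 K).
ΔQ = C ΔT = 7.29×10^8 × 0.418 = 3.05×10^8 J/m².

3.0×10^8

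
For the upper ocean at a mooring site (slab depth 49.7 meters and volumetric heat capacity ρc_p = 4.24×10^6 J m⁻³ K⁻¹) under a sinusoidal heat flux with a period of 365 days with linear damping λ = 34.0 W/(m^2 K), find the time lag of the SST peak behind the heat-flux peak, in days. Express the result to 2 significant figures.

Areal heat capacity C = ρc_p × D = 4.24×10^6 × 49.7 = 2.11×10^8 J/(m^2 K).
ω = 2π / 3.15×10^7 s = 1.99×10^-7 s⁻¹.
Phase lag φ = arctan(Cω/λ) = arctan(42.0/34.0) = 0.890 rad.
Time lag = φ / ω = 0.890 / 1.99×10^-7 = 4.47×10^6 s = 51.7 days.

52 days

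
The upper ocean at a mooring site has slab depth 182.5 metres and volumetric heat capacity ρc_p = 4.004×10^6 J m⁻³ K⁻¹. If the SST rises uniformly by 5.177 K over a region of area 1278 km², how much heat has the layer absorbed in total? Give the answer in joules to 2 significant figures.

Areal heat capacity C = ρc_p × D = 4.004×10^6 × 182.5 = 7.31×10^8 J m⁻² K⁻¹.
Heat per unit area: q = C ΔT = 7.31×10^8 × 5.177 = 3.78×10^9 J/m².
Total heat: Q = q × A = 3.78×10^9 × (1278 × 10⁶ m²) = 4.83×10^18 J.

4.8×10^18 J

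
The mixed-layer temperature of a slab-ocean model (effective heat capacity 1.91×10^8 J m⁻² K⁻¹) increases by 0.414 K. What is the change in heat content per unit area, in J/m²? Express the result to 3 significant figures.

7.91×10^7

Areal heat capacity C = 1.91×10^8 J m⁻² K⁻¹ (given).
ΔQ = C ΔT = 1.91×10^8 × 0.414 = 7.91×10^7 J/m².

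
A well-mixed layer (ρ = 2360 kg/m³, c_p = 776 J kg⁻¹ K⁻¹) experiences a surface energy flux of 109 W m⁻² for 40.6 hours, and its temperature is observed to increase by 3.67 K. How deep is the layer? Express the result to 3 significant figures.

2.37 m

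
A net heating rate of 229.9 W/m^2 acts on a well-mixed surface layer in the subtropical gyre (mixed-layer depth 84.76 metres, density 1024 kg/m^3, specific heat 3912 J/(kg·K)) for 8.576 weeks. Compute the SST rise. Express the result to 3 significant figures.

3.51 K

Areal heat capacity C = ρ c_p D = 1024 × 3912 × 84.76 = 3.40×10^8 J/(m²·K).
Net heat input Q = F Δt = 229.9 × (8.576 weeks × 6.048×10^5 s/week) = 1.19×10^9 J/m².
ΔT = Q / C = 1.19×10^9 / 3.40×10^8 = 3.51 K.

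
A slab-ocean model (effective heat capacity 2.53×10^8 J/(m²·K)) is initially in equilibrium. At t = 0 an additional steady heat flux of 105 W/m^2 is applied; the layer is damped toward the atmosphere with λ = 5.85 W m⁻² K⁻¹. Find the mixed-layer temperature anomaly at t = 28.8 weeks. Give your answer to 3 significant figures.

Areal heat capacity C = 2.53×10^8 J/(m²·K) (given).
τ = C / λ = 2.53×10^8 / 5.85 = 4.32×10^7 s.
Equilibrium anomaly ΔT_eq = F / λ = 105 / 5.85 = 17.9 K.
t = 28.8 weeks = 1.74×10^7 s, so t/τ = 0.403.
ΔT(t) = ΔT_eq (1 − e^(−t/τ)) = 17.9 × (1 − e^−0.403) = 5.95 K.

5.95 K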